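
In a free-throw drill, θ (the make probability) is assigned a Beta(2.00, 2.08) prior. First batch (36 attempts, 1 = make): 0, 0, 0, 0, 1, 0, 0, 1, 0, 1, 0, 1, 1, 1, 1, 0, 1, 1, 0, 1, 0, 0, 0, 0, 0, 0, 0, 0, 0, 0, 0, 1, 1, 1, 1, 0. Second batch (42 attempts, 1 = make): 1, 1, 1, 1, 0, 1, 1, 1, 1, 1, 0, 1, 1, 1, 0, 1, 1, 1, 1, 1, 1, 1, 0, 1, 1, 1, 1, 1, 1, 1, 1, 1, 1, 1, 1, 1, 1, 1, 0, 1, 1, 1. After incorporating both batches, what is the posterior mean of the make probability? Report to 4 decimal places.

The Beta prior is conjugate to a Binomial/Bernoulli likelihood; the update adds successes to α and failures to β.
After batch 1: Beta(2.00+14, 2.08+22) = Beta(16.00, 24.08).
After batch 2: Beta(16.00+37, 24.08+5) = Beta(53.00, 29.08).
Posterior mean = α/(α+β) = 53.00/82.08 = 0.6457.

0.6457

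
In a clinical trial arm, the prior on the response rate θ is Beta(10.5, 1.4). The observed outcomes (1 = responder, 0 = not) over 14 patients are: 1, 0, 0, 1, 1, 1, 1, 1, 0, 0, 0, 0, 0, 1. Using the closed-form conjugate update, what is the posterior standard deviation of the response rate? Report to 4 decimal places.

0.0903

The Beta prior is conjugate to a Binomial/Bernoulli likelihood; the update adds successes to α and failures to β.
Posterior: Beta(α+k, β+n−k) = Beta(10.5+7, 1.4+7) = Beta(17.5, 8.4).
Var = αβ/((α+β)²(α+β+1)) = 17.5·8.4/(25.9²·26.9) = 0.00814640; SD = √0.00814640 = 0.0903.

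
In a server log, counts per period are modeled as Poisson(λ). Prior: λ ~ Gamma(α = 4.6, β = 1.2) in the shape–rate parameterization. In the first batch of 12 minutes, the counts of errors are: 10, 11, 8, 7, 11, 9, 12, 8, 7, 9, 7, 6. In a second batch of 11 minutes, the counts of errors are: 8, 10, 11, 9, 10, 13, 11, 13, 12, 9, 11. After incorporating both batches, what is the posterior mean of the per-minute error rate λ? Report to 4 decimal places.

With a Gamma(shape α, rate β) prior, the Poisson likelihood is conjugate: the posterior is Gamma(α + ΣXᵢ, β + n).
Batch 1: sum of counts S = 105 over n = 12 minutes.
After batch 1: Gamma(α+S, β+n) = Gamma(4.6+105, 1.2+12) = Gamma(109.6, 13.2).
Batch 2: sum of counts S = 117 over n = 11 minutes.
After batch 2: Gamma(α+S, β+n) = Gamma(109.6+117, 13.2+11) = Gamma(226.6, 24.2).
Posterior mean = α/β = 226.6/24.2 = 9.3636.

9.3636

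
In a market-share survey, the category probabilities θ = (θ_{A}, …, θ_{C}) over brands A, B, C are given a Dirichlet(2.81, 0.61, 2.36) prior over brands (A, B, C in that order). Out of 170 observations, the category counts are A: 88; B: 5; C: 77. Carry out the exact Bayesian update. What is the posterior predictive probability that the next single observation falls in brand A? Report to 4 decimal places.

0.5166

The Dirichlet prior is conjugate to the Multinomial likelihood: each posterior αⱼ = prior αⱼ + observed count nⱼ.
Posterior concentration: (90.81, 5.61, 79.36), total = 175.78.
P(next = A | data) = α_{A}/Σα = 0.5166.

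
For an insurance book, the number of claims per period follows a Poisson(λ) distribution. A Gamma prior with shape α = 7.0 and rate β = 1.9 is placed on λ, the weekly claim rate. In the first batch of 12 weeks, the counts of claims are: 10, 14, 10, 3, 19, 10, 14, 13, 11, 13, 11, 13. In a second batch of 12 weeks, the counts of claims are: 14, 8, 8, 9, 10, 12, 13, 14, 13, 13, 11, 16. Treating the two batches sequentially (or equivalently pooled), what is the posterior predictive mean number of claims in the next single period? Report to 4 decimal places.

With a Gamma(shape α, rate β) prior, the Poisson likelihood is conjugate: the posterior is Gamma(α + ΣXᵢ, β + n).
Batch 1: sum of counts S = 141 over n = 12 weeks.
After batch 1: Gamma(α+S, β+n) = Gamma(7.0+141, 1.9+12) = Gamma(148.0, 13.9).
Batch 2: sum of counts S = 141 over n = 12 weeks.
After batch 2: Gamma(α+S, β+n) = Gamma(148.0+141, 13.9+12) = Gamma(289.0, 25.9).
The predictive distribution for one future period is NegBinom with mean α/β = 11.1583.

11.1583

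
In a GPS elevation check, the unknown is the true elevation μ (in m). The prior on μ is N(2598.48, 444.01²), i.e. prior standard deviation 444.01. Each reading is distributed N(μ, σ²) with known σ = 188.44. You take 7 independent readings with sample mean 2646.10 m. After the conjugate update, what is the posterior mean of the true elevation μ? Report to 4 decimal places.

2644.9054

For Normal data with known variance σ², a Normal(μ₀, σ₀²) prior on μ is conjugate. Posterior precision = 1/σ₀² + n/σ²; posterior mean is the precision-weighted average of μ₀ and x̄.
n·x̄ = 7·2646.10 = 18522.7.
σ₀² = 444.01² = 197144.8801, σ² = 188.44² = 35509.6336; σ² + n·σ₀² = 35509.6336 + 7·197144.8801 = 1415523.7943.
Posterior mean = (μ₀/σ₀² + n·x̄/σ²)/(1/σ₀² + n/σ²) = (σ²·μ₀ + σ₀²·n·x̄)/(σ² + n·σ₀²) = (35509.6336·2598.48 + 197144.8801·18522.7)/1415523.7943 = 3743926543.345198/1415523.7943 = 2644.9054.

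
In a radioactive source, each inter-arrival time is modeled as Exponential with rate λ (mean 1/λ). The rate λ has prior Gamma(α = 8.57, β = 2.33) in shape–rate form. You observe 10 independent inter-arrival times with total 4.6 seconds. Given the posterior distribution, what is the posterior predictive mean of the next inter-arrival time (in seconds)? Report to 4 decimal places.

With a Gamma(shape α, rate β) prior on the exponential rate λ, the posterior after n observations with total T = Σxᵢ is Gamma(α+n, β+T).
Posterior: Gamma(8.57+10, 2.33+4.6) = Gamma(18.57, 6.93).
The predictive distribution for the next observation is Lomax; its mean is β/(α−1) = 6.93/17.57 = 0.3944.

0.3944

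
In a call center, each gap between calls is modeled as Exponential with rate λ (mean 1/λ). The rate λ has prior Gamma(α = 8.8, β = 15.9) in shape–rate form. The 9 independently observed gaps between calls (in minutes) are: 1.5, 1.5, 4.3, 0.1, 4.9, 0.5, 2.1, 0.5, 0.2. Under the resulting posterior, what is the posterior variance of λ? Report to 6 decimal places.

0.017939

With a Gamma(shape α, rate β) prior on the exponential rate λ, the posterior after n observations with total T = Σxᵢ is Gamma(α+n, β+T).
Sum of observations T = 15.6 minutes; n = 9.
Posterior: Gamma(8.8+9, 15.9+15.6) = Gamma(17.8, 31.5).
Var = α/β² = 0.017939.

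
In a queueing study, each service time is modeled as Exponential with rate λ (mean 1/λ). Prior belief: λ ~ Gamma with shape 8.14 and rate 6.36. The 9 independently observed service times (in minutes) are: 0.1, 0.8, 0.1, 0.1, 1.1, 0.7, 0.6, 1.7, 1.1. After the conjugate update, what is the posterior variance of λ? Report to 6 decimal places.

With a Gamma(shape α, rate β) prior on the exponential rate λ, the posterior after n observations with total T = Σxᵢ is Gamma(α+n, β+T).
Sum of observations T = 6.3 minutes; n = 9.
Posterior: Gamma(8.14+9, 6.36+6.3) = Gamma(17.14, 12.66).
Var = α/β² = 0.106941.

0.106941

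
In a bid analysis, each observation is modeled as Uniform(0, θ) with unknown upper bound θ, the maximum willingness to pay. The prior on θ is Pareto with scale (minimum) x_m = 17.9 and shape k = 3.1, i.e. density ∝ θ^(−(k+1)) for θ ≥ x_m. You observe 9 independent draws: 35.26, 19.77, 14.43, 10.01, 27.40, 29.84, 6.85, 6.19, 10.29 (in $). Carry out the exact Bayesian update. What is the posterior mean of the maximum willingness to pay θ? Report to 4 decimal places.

A Pareto(scale x_m, shape k) prior on the upper bound θ of Uniform(0, θ) is conjugate: posterior is Pareto(max(x_m, max xᵢ), k + n).
Sample maximum = 35.26; prior scale x_m = 17.9 → posterior scale = max = 35.26.
Posterior shape = 3.1 + 9 = 12.1.
E[θ|data] = k·x_m/(k−1) = 12.1·35.26/11.1 = 38.4366.

38.4366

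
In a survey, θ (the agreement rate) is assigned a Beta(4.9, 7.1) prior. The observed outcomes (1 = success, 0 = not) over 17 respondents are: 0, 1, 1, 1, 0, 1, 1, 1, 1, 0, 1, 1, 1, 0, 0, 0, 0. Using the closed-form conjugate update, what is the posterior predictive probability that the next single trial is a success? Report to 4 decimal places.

0.5138

The Beta prior is conjugate to a Binomial/Bernoulli likelihood; the update adds successes to α and failures to β.
Posterior: Beta(α+k, β+n−k) = Beta(4.9+10, 7.1+7) = Beta(14.9, 14.1).
For a single future Bernoulli trial, P(success | data) = α/(α+β) = 0.5138.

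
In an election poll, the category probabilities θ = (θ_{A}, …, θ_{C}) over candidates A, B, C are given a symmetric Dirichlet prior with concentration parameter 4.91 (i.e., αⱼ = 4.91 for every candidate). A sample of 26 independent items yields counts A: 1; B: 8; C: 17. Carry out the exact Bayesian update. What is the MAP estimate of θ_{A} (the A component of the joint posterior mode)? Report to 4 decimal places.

0.1301

The Dirichlet prior is conjugate to the Multinomial likelihood: each posterior αⱼ = prior αⱼ + observed count nⱼ.
Posterior concentration: (5.91, 12.91, 21.91), total = 40.73.
Joint mode component: (α_{A}−1)/(Σα−K) = 4.91/37.73 = 0.1301.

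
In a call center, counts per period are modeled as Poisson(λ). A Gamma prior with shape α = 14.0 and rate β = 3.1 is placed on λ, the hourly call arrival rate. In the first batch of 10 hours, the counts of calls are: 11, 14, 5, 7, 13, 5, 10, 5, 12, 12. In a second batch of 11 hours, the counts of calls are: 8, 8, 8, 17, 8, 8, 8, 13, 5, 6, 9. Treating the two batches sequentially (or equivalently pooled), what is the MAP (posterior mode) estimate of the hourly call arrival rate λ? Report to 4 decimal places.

With a Gamma(shape α, rate β) prior, the Poisson likelihood is conjugate: the posterior is Gamma(α + ΣXᵢ, β + n).
Batch 1: sum of counts S = 94 over n = 10 hours.
After batch 1: Gamma(α+S, β+n) = Gamma(14.0+94, 3.1+10) = Gamma(108.0, 13.1).
Batch 2: sum of counts S = 98 over n = 11 hours.
After batch 2: Gamma(α+S, β+n) = Gamma(108.0+98, 13.1+11) = Gamma(206.0, 24.1).
Mode of Gamma(α,β) for α≥1 is (α−1)/β = 205.0/24.1 = 8.5062.

8.5062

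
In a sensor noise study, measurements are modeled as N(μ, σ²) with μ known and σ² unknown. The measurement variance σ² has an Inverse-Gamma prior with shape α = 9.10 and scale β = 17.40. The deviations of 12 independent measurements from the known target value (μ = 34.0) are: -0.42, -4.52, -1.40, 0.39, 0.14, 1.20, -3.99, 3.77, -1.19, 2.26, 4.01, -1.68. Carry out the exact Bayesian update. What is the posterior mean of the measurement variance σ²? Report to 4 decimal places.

4.0616

With known mean μ and an Inverse-Gamma(α, β) prior on σ², the Normal likelihood is conjugate: posterior is Inv-Gamma(α + n/2, β + Σ(xᵢ−μ)²/2).
Σ(xᵢ−μ)² = (-0.42)² + (-4.52)² + (-1.40)² + (0.39)² + (0.14)² + (1.20)² + (-3.99)² + (3.77)² + (-1.19)² + (2.26)² + (4.01)² + (-1.68)² = 79.7377.
Posterior: Inv-Gamma(9.10 + 12/2, 17.40 + 79.7377/2) = Inv-Gamma(15.10, 57.26885).
E[σ²|data] = β/(α−1) = 57.26885/14.10 = 4.0616.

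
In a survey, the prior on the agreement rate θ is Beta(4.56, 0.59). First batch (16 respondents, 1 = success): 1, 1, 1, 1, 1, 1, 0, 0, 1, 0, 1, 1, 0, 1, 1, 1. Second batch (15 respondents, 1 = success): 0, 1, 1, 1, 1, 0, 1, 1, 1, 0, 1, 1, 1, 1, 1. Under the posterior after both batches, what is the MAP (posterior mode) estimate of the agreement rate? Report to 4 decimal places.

0.8070

The Beta prior is conjugate to a Binomial/Bernoulli likelihood; the update adds successes to α and failures to β.
After batch 1: Beta(4.56+12, 0.59+4) = Beta(16.56, 4.59).
After batch 2: Beta(16.56+12, 4.59+3) = Beta(28.56, 7.59).
Mode of Beta(a,b) for a,b>1 is (a−1)/(a+b−2) = 27.56/34.15 = 0.8070.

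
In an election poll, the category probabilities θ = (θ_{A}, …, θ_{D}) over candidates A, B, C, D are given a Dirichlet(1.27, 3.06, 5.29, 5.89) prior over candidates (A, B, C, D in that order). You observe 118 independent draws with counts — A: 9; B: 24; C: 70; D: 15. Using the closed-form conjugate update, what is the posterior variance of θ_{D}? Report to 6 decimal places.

The Dirichlet prior is conjugate to the Multinomial likelihood: each posterior αⱼ = prior αⱼ + observed count nⱼ.
Posterior concentration: (10.27, 27.06, 75.29, 20.89), total = 133.51.
Var[θ_j] = α_j(Σα−α_j)/((Σα)²(Σα+1)) = 20.89·112.62/(133.51²·134.51) = 0.000981.

0.000981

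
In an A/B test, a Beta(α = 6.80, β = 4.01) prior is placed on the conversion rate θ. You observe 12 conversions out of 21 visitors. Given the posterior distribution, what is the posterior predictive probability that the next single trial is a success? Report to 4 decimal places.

The Beta prior is conjugate to a Binomial/Bernoulli likelihood; the update adds successes to α and failures to β.
Posterior: Beta(α+k, β+n−k) = Beta(6.80+12, 4.01+9) = Beta(18.80, 13.01).
For a single future Bernoulli trial, P(success | data) = α/(α+β) = 0.5910.

0.5910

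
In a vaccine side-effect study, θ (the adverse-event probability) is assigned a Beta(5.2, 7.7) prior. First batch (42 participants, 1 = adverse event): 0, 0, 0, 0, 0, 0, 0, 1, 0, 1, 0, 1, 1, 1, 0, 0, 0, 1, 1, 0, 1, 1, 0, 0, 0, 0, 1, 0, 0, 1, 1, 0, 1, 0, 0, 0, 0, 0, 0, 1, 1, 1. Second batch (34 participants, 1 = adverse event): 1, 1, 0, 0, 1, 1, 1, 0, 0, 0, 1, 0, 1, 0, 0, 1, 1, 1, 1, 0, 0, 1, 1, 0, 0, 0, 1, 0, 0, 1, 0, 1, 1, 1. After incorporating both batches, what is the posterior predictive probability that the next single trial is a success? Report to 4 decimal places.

The Beta prior is conjugate to a Binomial/Bernoulli likelihood; the update adds successes to α and failures to β.
After batch 1: Beta(5.2+16, 7.7+26) = Beta(21.2, 33.7).
After batch 2: Beta(21.2+18, 33.7+16) = Beta(39.2, 49.7).
For a single future Bernoulli trial, P(success | data) = α/(α+β) = 0.4409.

0.4409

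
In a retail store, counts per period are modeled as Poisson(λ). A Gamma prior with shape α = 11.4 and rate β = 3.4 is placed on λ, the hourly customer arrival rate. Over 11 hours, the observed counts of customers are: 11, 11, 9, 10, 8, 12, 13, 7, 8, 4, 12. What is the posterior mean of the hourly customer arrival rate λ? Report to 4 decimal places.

With a Gamma(shape α, rate β) prior, the Poisson likelihood is conjugate: the posterior is Gamma(α + ΣXᵢ, β + n).
Sum of counts S = 105 over n = 11 hours.
Posterior: Gamma(α+S, β+n) = Gamma(11.4+105, 3.4+11) = Gamma(116.4, 14.4).
Posterior mean = α/β = 116.4/14.4 = 8.0833.

8.0833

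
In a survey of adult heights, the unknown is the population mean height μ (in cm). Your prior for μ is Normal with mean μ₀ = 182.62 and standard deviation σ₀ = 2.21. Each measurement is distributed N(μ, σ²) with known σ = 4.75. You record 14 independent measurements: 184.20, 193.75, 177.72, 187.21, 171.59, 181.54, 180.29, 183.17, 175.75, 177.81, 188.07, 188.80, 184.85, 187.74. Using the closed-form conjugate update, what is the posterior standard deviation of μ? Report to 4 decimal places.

For Normal data with known variance σ², a Normal(μ₀, σ₀²) prior on μ is conjugate. Posterior precision = 1/σ₀² + n/σ²; posterior mean is the precision-weighted average of μ₀ and x̄.
σ₀² = 2.21² = 4.8841, σ² = 4.75² = 22.5625; σ² + n·σ₀² = 22.5625 + 14·4.8841 = 90.9399.
Posterior precision = 1/σ₀² + n/σ² = 1/4.8841 + 14/22.5625 = (σ² + n·σ₀²)/(σ₀²σ²) = 90.9399/(4.8841·22.5625); posterior variance σₙ² = σ₀²σ²/(σ² + n·σ₀²) = 4.8841·22.5625/90.9399 = 1.211762.
Posterior SD = √σₙ² = √(4.8841·22.5625/90.9399) = 1.1008.

1.1008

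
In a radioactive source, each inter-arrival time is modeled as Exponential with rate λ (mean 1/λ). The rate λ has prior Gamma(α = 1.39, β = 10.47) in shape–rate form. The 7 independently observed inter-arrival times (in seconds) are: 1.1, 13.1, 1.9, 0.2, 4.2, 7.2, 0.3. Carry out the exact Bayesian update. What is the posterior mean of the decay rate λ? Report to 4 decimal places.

0.2181

With a Gamma(shape α, rate β) prior on the exponential rate λ, the posterior after n observations with total T = Σxᵢ is Gamma(α+n, β+T).
Sum of observations T = 28.0 seconds; n = 7.
Posterior: Gamma(1.39+7, 10.47+28.0) = Gamma(8.39, 38.47).
Posterior mean of λ = α/β = 8.39/38.47 = 0.2181.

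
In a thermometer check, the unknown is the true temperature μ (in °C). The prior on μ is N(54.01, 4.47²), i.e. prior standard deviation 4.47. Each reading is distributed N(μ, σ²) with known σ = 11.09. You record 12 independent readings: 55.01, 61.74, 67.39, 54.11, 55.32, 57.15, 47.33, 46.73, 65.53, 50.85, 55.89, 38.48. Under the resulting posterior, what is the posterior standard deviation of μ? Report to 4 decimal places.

2.6027

For Normal data with known variance σ², a Normal(μ₀, σ₀²) prior on μ is conjugate. Posterior precision = 1/σ₀² + n/σ²; posterior mean is the precision-weighted average of μ₀ and x̄.
σ₀² = 4.47² = 19.9809, σ² = 11.09² = 122.9881; σ² + n·σ₀² = 122.9881 + 12·19.9809 = 362.7589.
Posterior precision = 1/σ₀² + n/σ² = 1/19.9809 + 12/122.9881 = (σ² + n·σ₀²)/(σ₀²σ²) = 362.7589/(19.9809·122.9881); posterior variance σₙ² = σ₀²σ²/(σ² + n·σ₀²) = 19.9809·122.9881/362.7589 = 6.774232.
Posterior SD = √σₙ² = √(19.9809·122.9881/362.7589) = 2.6027.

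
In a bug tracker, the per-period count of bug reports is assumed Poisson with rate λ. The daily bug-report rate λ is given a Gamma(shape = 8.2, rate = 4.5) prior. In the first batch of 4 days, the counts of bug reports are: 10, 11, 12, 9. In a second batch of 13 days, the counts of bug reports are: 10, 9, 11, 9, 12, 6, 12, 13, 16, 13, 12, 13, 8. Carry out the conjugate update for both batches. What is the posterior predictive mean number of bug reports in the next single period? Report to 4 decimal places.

9.0326

With a Gamma(shape α, rate β) prior, the Poisson likelihood is conjugate: the posterior is Gamma(α + ΣXᵢ, β + n).
Batch 1: sum of counts S = 42 over n = 4 days.
After batch 1: Gamma(α+S, β+n) = Gamma(8.2+42, 4.5+4) = Gamma(50.2, 8.5).
Batch 2: sum of counts S = 144 over n = 13 days.
After batch 2: Gamma(α+S, β+n) = Gamma(50.2+144, 8.5+13) = Gamma(194.2, 21.5).
The predictive distribution for one future period is NegBinom with mean α/β = 9.0326.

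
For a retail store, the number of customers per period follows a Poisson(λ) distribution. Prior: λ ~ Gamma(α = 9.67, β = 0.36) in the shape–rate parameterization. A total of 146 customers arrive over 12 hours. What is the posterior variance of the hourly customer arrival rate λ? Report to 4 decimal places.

1.0190

With a Gamma(shape α, rate β) prior, the Poisson likelihood is conjugate: the posterior is Gamma(α + ΣXᵢ, β + n).
Posterior: Gamma(α+S, β+n) = Gamma(9.67+146, 0.36+12) = Gamma(155.67, 12.36).
Var = α/β² = 155.67/12.36² = 1.0190.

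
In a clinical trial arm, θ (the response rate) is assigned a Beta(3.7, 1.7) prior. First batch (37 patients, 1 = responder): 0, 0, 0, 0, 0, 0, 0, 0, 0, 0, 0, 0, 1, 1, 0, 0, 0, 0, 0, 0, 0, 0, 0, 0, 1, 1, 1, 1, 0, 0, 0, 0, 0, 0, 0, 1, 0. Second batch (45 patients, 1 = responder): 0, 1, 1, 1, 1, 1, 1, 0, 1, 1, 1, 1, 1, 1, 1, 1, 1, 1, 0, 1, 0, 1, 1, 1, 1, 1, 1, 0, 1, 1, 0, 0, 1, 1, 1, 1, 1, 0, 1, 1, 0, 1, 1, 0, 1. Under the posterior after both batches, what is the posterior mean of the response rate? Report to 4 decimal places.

The Beta prior is conjugate to a Binomial/Bernoulli likelihood; the update adds successes to α and failures to β.
After batch 1: Beta(3.7+7, 1.7+30) = Beta(10.7, 31.7).
After batch 2: Beta(10.7+35, 31.7+10) = Beta(45.7, 41.7).
Posterior mean = α/(α+β) = 45.7/87.4 = 0.5229.

0.5229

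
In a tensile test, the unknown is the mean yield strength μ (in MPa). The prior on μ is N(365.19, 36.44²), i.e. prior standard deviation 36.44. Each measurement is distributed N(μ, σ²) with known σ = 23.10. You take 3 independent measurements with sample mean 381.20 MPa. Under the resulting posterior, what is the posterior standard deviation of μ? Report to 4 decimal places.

For Normal data with known variance σ², a Normal(μ₀, σ₀²) prior on μ is conjugate. Posterior precision = 1/σ₀² + n/σ²; posterior mean is the precision-weighted average of μ₀ and x̄.
σ₀² = 36.44² = 1327.8736, σ² = 23.10² = 533.61; σ² + n·σ₀² = 533.61 + 3·1327.8736 = 4517.2308.
Posterior precision = 1/σ₀² + n/σ² = 1/1327.8736 + 3/533.61 = (σ² + n·σ₀²)/(σ₀²σ²) = 4517.2308/(1327.8736·533.61); posterior variance σₙ² = σ₀²σ²/(σ² + n·σ₀²) = 1327.8736·533.61/4517.2308 = 156.858629.
Posterior SD = √σₙ² = √(1327.8736·533.61/4517.2308) = 12.5243.

12.5243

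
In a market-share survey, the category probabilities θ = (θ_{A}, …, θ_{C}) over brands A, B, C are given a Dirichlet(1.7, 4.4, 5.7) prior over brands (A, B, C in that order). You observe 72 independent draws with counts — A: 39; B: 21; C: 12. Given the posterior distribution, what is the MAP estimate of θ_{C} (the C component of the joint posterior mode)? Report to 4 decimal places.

The Dirichlet prior is conjugate to the Multinomial likelihood: each posterior αⱼ = prior αⱼ + observed count nⱼ.
Posterior concentration: (40.7, 25.4, 17.7), total = 83.8.
Joint mode component: (α_{C}−1)/(Σα−K) = 16.7/80.8 = 0.2067.

0.2067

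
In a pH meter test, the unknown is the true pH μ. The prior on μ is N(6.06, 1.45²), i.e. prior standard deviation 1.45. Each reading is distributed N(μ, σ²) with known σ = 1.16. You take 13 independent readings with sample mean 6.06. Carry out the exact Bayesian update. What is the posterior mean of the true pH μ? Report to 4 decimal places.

6.0600

For Normal data with known variance σ², a Normal(μ₀, σ₀²) prior on μ is conjugate. Posterior precision = 1/σ₀² + n/σ²; posterior mean is the precision-weighted average of μ₀ and x̄.
n·x̄ = 13·6.06 = 78.78.
σ₀² = 1.45² = 2.1025, σ² = 1.16² = 1.3456; σ² + n·σ₀² = 1.3456 + 13·2.1025 = 28.6781.
Posterior mean = (μ₀/σ₀² + n·x̄/σ²)/(1/σ₀² + n/σ²) = (σ²·μ₀ + σ₀²·n·x̄)/(σ² + n·σ₀²) = (1.3456·6.06 + 2.1025·78.78)/28.6781 = 173.789286/28.6781 = 6.0600.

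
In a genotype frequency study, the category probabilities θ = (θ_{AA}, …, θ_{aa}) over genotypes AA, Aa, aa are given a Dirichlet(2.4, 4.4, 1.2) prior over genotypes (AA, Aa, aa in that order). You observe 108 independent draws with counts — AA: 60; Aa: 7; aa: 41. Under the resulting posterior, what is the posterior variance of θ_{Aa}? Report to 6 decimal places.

The Dirichlet prior is conjugate to the Multinomial likelihood: each posterior αⱼ = prior αⱼ + observed count nⱼ.
Posterior concentration: (62.4, 11.4, 42.2), total = 116.0.
Var[θ_j] = α_j(Σα−α_j)/((Σα)²(Σα+1)) = 11.4·104.6/(116.0²·117.0) = 0.000757.

0.000757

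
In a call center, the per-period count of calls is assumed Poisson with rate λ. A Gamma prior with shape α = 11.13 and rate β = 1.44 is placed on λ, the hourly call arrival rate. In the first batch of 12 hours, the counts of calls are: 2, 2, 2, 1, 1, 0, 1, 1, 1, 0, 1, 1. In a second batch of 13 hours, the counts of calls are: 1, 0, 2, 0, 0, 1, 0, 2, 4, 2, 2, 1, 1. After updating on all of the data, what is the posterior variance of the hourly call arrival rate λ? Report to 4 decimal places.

With a Gamma(shape α, rate β) prior, the Poisson likelihood is conjugate: the posterior is Gamma(α + ΣXᵢ, β + n).
Batch 1: sum of counts S = 13 over n = 12 hours.
After batch 1: Gamma(α+S, β+n) = Gamma(11.13+13, 1.44+12) = Gamma(24.13, 13.44).
Batch 2: sum of counts S = 16 over n = 13 hours.
After batch 2: Gamma(α+S, β+n) = Gamma(24.13+16, 13.44+13) = Gamma(40.13, 26.44).
Var = α/β² = 40.13/26.44² = 0.0574.

0.0574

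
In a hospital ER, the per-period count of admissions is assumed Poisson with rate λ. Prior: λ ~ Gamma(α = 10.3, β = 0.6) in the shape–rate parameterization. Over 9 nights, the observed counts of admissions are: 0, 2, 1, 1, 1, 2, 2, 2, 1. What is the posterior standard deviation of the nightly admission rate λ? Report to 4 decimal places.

0.4919

With a Gamma(shape α, rate β) prior, the Poisson likelihood is conjugate: the posterior is Gamma(α + ΣXᵢ, β + n).
Sum of counts S = 12 over n = 9 nights.
Posterior: Gamma(α+S, β+n) = Gamma(10.3+12, 0.6+9) = Gamma(22.3, 9.6).
SD = √α/β = √22.3/9.6 = 0.4919.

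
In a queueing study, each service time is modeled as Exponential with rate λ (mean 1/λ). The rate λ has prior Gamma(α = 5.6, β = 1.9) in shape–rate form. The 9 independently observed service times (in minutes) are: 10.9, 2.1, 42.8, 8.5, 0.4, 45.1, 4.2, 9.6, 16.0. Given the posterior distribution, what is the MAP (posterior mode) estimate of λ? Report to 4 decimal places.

0.0961

With a Gamma(shape α, rate β) prior on the exponential rate λ, the posterior after n observations with total T = Σxᵢ is Gamma(α+n, β+T).
Sum of observations T = 139.6 minutes; n = 9.
Posterior: Gamma(5.6+9, 1.9+139.6) = Gamma(14.6, 141.5).
Mode = (α−1)/β = 0.0961.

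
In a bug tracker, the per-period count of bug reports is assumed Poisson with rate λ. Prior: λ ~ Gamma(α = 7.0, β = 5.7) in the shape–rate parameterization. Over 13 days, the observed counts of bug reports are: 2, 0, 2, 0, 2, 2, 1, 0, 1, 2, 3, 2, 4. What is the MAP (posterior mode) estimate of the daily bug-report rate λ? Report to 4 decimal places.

With a Gamma(shape α, rate β) prior, the Poisson likelihood is conjugate: the posterior is Gamma(α + ΣXᵢ, β + n).
Sum of counts S = 21 over n = 13 days.
Posterior: Gamma(α+S, β+n) = Gamma(7.0+21, 5.7+13) = Gamma(28.0, 18.7).
Mode of Gamma(α,β) for α≥1 is (α−1)/β = 27.0/18.7 = 1.4439.

1.4439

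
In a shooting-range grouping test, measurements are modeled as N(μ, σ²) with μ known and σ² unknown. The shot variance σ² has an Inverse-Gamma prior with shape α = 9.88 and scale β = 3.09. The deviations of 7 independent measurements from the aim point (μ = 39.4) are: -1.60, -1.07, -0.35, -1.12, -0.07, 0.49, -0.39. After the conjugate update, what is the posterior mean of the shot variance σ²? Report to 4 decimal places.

With known mean μ and an Inverse-Gamma(α, β) prior on σ², the Normal likelihood is conjugate: posterior is Inv-Gamma(α + n/2, β + Σ(xᵢ−μ)²/2).
Σ(xᵢ−μ)² = (-1.60)² + (-1.07)² + (-0.35)² + (-1.12)² + (-0.07)² + (0.49)² + (-0.39)² = 5.4789.
Posterior: Inv-Gamma(9.88 + 7/2, 3.09 + 5.4789/2) = Inv-Gamma(13.38, 5.82945).
E[σ²|data] = β/(α−1) = 5.82945/12.38 = 0.4709.

0.4709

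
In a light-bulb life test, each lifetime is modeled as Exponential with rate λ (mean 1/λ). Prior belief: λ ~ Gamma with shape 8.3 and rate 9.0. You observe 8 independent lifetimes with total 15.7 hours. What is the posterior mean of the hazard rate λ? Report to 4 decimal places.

With a Gamma(shape α, rate β) prior on the exponential rate λ, the posterior after n observations with total T = Σxᵢ is Gamma(α+n, β+T).
Posterior: Gamma(8.3+8, 9.0+15.7) = Gamma(16.3, 24.7).
Posterior mean of λ = α/β = 16.3/24.7 = 0.6599.

0.6599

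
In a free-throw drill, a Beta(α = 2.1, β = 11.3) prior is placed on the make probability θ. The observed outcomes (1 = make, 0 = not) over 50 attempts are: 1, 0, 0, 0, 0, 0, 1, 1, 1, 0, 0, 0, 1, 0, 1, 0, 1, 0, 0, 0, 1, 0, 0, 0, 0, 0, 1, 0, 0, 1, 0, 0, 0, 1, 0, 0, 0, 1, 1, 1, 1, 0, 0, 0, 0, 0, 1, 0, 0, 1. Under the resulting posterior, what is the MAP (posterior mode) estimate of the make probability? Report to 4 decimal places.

0.2948

The Beta prior is conjugate to a Binomial/Bernoulli likelihood; the update adds successes to α and failures to β.
Posterior: Beta(α+k, β+n−k) = Beta(2.1+17, 11.3+33) = Beta(19.1, 44.3).
Mode of Beta(a,b) for a,b>1 is (a−1)/(a+b−2) = 18.1/61.4 = 0.2948.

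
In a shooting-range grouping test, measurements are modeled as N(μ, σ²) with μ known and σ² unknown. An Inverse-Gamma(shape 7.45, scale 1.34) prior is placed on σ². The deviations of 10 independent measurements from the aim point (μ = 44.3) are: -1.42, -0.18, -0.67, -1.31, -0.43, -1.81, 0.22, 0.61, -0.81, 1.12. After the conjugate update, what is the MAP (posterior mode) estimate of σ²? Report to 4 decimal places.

0.4716

With known mean μ and an Inverse-Gamma(α, β) prior on σ², the Normal likelihood is conjugate: posterior is Inv-Gamma(α + n/2, β + Σ(xᵢ−μ)²/2).
Σ(xᵢ−μ)² = (-1.42)² + (-0.18)² + (-0.67)² + (-1.31)² + (-0.43)² + (-1.81)² + (0.22)² + (0.61)² + (-0.81)² + (1.12)² = 10.0058.
Posterior: Inv-Gamma(7.45 + 10/2, 1.34 + 10.0058/2) = Inv-Gamma(12.45, 6.34290).
Mode = β/(α+1) = 6.34290/13.45 = 0.4716.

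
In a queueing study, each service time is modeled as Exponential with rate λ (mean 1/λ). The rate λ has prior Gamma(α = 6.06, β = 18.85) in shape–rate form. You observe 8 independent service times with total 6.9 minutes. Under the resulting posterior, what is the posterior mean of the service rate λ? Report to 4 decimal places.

0.5460

With a Gamma(shape α, rate β) prior on the exponential rate λ, the posterior after n observations with total T = Σxᵢ is Gamma(α+n, β+T).
Posterior: Gamma(6.06+8, 18.85+6.9) = Gamma(14.06, 25.75).
Posterior mean of λ = α/β = 14.06/25.75 = 0.5460.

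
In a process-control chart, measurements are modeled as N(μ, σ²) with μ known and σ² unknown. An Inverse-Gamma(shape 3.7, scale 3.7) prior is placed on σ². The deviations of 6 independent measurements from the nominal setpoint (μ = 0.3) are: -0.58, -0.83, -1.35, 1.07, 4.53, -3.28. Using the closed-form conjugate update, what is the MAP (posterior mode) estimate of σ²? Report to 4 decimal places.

2.7709

With known mean μ and an Inverse-Gamma(α, β) prior on σ², the Normal likelihood is conjugate: posterior is Inv-Gamma(α + n/2, β + Σ(xᵢ−μ)²/2).
Σ(xᵢ−μ)² = (-0.58)² + (-0.83)² + (-1.35)² + (1.07)² + (4.53)² + (-3.28)² = 35.2720.
Posterior: Inv-Gamma(3.7 + 6/2, 3.7 + 35.2720/2) = Inv-Gamma(6.70, 21.33600).
Mode = β/(α+1) = 21.33600/7.70 = 2.7709.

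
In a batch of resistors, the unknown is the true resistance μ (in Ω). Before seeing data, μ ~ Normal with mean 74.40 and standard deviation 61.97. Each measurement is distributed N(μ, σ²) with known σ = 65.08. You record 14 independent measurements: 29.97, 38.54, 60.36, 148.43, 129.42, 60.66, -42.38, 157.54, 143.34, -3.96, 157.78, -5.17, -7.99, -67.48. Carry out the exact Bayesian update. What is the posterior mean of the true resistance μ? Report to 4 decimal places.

For Normal data with known variance σ², a Normal(μ₀, σ₀²) prior on μ is conjugate. Posterior precision = 1/σ₀² + n/σ²; posterior mean is the precision-weighted average of μ₀ and x̄.
Σxᵢ = 29.97 + 38.54 + 60.36 + 148.43 + 129.42 + 60.66 + (-42.38) + 157.54 + 143.34 + (-3.96) + 157.78 + (-5.17) + (-7.99) + (-67.48) = 799.06, so n·x̄ = 799.06.
σ₀² = 61.97² = 3840.2809, σ² = 65.08² = 4235.4064; σ² + n·σ₀² = 4235.4064 + 14·3840.2809 = 57999.339.
Posterior mean = (μ₀/σ₀² + n·x̄/σ²)/(1/σ₀² + n/σ²) = (σ²·μ₀ + σ₀²·n·x̄)/(σ² + n·σ₀²) = (4235.4064·74.40 + 3840.2809·799.06)/57999.339 = 3383729.092114/57999.339 = 58.3408.

58.3408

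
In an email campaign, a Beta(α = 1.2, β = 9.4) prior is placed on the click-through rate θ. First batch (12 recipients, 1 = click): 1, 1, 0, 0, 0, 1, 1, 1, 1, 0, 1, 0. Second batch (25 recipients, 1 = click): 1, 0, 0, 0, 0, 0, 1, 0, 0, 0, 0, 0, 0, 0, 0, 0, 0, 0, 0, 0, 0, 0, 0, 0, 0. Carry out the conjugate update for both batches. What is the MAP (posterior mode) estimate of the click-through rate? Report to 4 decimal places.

0.2018

The Beta prior is conjugate to a Binomial/Bernoulli likelihood; the update adds successes to α and failures to β.
After batch 1: Beta(1.2+7, 9.4+5) = Beta(8.2, 14.4).
After batch 2: Beta(8.2+2, 14.4+23) = Beta(10.2, 37.4).
Mode of Beta(a,b) for a,b>1 is (a−1)/(a+b−2) = 9.2/45.6 = 0.2018.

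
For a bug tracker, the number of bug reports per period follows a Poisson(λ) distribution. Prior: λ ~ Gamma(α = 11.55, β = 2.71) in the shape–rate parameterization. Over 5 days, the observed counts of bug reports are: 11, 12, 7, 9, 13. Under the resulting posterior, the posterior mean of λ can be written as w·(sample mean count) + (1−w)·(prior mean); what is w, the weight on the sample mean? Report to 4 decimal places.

0.6485

With a Gamma(shape α, rate β) prior, the Poisson likelihood is conjugate: the posterior is Gamma(α + ΣXᵢ, β + n).
Posterior mean = (α₀+S)/(β₀+n) = [n/(β₀+n)]·(S/n) + [β₀/(β₀+n)]·(α₀/β₀), so only n and β₀ enter the weight.
Weight on data w = n/(β₀+n) = 5/(2.71+5) = 5/7.71 = 0.6485.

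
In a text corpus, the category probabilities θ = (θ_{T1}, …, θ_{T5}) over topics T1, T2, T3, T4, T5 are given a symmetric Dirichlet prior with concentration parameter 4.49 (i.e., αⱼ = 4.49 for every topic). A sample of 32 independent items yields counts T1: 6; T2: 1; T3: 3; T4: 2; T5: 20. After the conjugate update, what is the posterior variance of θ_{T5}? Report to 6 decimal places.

0.004463

The Dirichlet prior is conjugate to the Multinomial likelihood: each posterior αⱼ = prior αⱼ + observed count nⱼ.
Posterior concentration: (10.49, 5.49, 7.49, 6.49, 24.49), total = 54.45.
Var[θ_j] = α_j(Σα−α_j)/((Σα)²(Σα+1)) = 24.49·29.96/(54.45²·55.45) = 0.004463.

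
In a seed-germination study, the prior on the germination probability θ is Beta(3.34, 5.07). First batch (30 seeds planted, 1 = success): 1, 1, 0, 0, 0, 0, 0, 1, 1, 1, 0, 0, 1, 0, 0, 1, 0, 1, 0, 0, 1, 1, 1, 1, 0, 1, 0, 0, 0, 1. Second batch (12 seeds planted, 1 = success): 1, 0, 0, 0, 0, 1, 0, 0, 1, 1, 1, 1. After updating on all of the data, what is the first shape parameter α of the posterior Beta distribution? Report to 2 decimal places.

23.34

The Beta prior is conjugate to a Binomial/Bernoulli likelihood; the update adds successes to α and failures to β.
After batch 1: Beta(3.34+14, 5.07+16) = Beta(17.34, 21.07).
After batch 2: Beta(17.34+6, 21.07+6) = Beta(23.34, 27.07).
Posterior α = 23.34.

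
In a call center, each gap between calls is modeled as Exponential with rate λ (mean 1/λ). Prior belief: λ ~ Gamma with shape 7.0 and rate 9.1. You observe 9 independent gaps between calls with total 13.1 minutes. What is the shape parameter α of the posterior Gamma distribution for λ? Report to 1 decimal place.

16.0

With a Gamma(shape α, rate β) prior on the exponential rate λ, the posterior after n observations with total T = Σxᵢ is Gamma(α+n, β+T).
Posterior: Gamma(7.0+9, 9.1+13.1) = Gamma(16.0, 22.2).
Posterior α = 16.0.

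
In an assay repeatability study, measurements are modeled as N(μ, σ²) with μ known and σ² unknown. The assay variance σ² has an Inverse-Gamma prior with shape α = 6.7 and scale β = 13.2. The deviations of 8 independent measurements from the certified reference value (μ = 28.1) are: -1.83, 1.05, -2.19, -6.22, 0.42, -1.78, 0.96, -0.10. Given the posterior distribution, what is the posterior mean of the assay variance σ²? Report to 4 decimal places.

With known mean μ and an Inverse-Gamma(α, β) prior on σ², the Normal likelihood is conjugate: posterior is Inv-Gamma(α + n/2, β + Σ(xᵢ−μ)²/2).
Σ(xᵢ−μ)² = (-1.83)² + (1.05)² + (-2.19)² + (-6.22)² + (0.42)² + (-1.78)² + (0.96)² + (-0.10)² = 52.2123.
Posterior: Inv-Gamma(6.7 + 8/2, 13.2 + 52.2123/2) = Inv-Gamma(10.70, 39.30615).
E[σ²|data] = β/(α−1) = 39.30615/9.70 = 4.0522.

4.0522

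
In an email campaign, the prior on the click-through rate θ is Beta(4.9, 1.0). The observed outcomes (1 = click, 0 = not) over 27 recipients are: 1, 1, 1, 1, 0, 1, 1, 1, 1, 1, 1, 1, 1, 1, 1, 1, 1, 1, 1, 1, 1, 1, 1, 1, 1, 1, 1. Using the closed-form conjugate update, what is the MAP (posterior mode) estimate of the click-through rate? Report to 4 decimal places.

0.9676

The Beta prior is conjugate to a Binomial/Bernoulli likelihood; the update adds successes to α and failures to β.
Posterior: Beta(α+k, β+n−k) = Beta(4.9+26, 1.0+1) = Beta(30.9, 2.0).
Mode of Beta(a,b) for a,b>1 is (a−1)/(a+b−2) = 29.9/30.9 = 0.9676.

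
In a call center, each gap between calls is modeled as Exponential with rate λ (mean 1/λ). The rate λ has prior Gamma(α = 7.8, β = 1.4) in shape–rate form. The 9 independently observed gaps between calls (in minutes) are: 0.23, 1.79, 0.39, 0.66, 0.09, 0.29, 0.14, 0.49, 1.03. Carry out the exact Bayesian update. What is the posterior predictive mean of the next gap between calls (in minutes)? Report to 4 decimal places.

With a Gamma(shape α, rate β) prior on the exponential rate λ, the posterior after n observations with total T = Σxᵢ is Gamma(α+n, β+T).
Sum of observations T = 5.11 minutes; n = 9.
Posterior: Gamma(7.8+9, 1.4+5.11) = Gamma(16.8, 6.51).
The predictive distribution for the next observation is Lomax; its mean is β/(α−1) = 6.51/15.8 = 0.4120.

0.4120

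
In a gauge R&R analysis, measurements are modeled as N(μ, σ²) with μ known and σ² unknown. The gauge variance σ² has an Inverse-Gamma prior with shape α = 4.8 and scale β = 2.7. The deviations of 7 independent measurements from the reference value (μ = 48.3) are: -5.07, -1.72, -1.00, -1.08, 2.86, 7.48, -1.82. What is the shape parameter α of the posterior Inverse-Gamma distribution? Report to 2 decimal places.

8.30

With known mean μ and an Inverse-Gamma(α, β) prior on σ², the Normal likelihood is conjugate: posterior is Inv-Gamma(α + n/2, β + Σ(xᵢ−μ)²/2).
Σ(xᵢ−μ)² = (-5.07)² + (-1.72)² + (-1.00)² + (-1.08)² + (2.86)² + (7.48)² + (-1.82)² = 98.2721.
Posterior: Inv-Gamma(4.8 + 7/2, 2.7 + 98.2721/2) = Inv-Gamma(8.30, 51.83605).
Posterior α = 8.30.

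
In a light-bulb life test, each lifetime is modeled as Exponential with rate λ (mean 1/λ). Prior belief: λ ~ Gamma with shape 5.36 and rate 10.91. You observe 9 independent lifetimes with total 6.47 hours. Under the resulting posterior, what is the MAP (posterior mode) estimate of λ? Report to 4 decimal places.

0.7687

With a Gamma(shape α, rate β) prior on the exponential rate λ, the posterior after n observations with total T = Σxᵢ is Gamma(α+n, β+T).
Posterior: Gamma(5.36+9, 10.91+6.47) = Gamma(14.36, 17.38).
Mode = (α−1)/β = 0.7687.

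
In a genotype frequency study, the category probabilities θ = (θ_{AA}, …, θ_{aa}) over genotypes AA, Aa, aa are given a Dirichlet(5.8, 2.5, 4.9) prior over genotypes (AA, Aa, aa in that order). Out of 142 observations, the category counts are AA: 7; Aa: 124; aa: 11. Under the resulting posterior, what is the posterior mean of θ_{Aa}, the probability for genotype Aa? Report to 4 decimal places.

0.8151

The Dirichlet prior is conjugate to the Multinomial likelihood: each posterior αⱼ = prior αⱼ + observed count nⱼ.
Posterior concentration: (12.8, 126.5, 15.9), total = 155.2.
E[θ_{Aa}|data] = α_{Aa}/Σα = 126.5/155.2 = 0.8151.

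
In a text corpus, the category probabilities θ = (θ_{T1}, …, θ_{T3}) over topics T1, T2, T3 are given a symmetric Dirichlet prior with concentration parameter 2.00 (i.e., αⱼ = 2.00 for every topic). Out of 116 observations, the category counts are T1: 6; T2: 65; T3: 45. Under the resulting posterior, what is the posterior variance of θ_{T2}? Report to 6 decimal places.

The Dirichlet prior is conjugate to the Multinomial likelihood: each posterior αⱼ = prior αⱼ + observed count nⱼ.
Posterior concentration: (8.00, 67.00, 47.00), total = 122.00.
Var[θ_j] = α_j(Σα−α_j)/((Σα)²(Σα+1)) = 67.00·55.00/(122.00²·123.00) = 0.002013.

0.002013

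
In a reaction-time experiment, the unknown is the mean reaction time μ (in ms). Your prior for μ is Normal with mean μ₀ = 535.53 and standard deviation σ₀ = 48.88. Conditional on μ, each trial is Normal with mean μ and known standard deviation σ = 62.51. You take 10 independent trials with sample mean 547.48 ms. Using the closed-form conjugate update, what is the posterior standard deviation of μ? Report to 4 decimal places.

For Normal data with known variance σ², a Normal(μ₀, σ₀²) prior on μ is conjugate. Posterior precision = 1/σ₀² + n/σ²; posterior mean is the precision-weighted average of μ₀ and x̄.
σ₀² = 48.88² = 2389.2544, σ² = 62.51² = 3907.5001; σ² + n·σ₀² = 3907.5001 + 10·2389.2544 = 27800.0441.
Posterior precision = 1/σ₀² + n/σ² = 1/2389.2544 + 10/3907.5001 = (σ² + n·σ₀²)/(σ₀²σ²) = 27800.0441/(2389.2544·3907.5001); posterior variance σₙ² = σ₀²σ²/(σ² + n·σ₀²) = 2389.2544·3907.5001/27800.0441 = 335.827230.
Posterior SD = √σₙ² = √(2389.2544·3907.5001/27800.0441) = 18.3256.

18.3256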